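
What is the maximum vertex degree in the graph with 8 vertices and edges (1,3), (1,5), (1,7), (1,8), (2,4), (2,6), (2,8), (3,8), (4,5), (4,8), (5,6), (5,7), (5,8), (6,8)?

Step 1: Count edges incident to each vertex:
  deg(1) = 4 (neighbors: 3, 5, 7, 8)
  deg(2) = 3 (neighbors: 4, 6, 8)
  deg(3) = 2 (neighbors: 1, 8)
  deg(4) = 3 (neighbors: 2, 5, 8)
  deg(5) = 5 (neighbors: 1, 4, 6, 7, 8)
  deg(6) = 3 (neighbors: 2, 5, 8)
  deg(7) = 2 (neighbors: 1, 5)
  deg(8) = 6 (neighbors: 1, 2, 3, 4, 5, 6)

Step 2: Find maximum:
  max(4, 3, 2, 3, 5, 3, 2, 6) = 6 (vertex 8)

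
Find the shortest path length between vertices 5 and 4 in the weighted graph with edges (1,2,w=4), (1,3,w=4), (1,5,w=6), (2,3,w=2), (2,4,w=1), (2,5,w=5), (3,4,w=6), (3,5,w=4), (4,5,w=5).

Step 1: Build adjacency list with weights:
  1: 2(w=4), 3(w=4), 5(w=6)
  2: 1(w=4), 3(w=2), 4(w=1), 5(w=5)
  3: 1(w=4), 2(w=2), 4(w=6), 5(w=4)
  4: 2(w=1), 3(w=6), 5(w=5)
  5: 1(w=6), 2(w=5), 3(w=4), 4(w=5)

Step 2: Apply Dijkstra's algorithm from vertex 5:
  Visit vertex 5 (distance=0)
    Update dist[1] = 6
    Update dist[2] = 5
    Update dist[3] = 4
    Update dist[4] = 5
  Visit vertex 3 (distance=4)
  Visit vertex 2 (distance=5)
  Visit vertex 4 (distance=5)

Step 3: Shortest path: 5 -> 4
Total weight: 5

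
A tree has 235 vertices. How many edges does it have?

A tree on n vertices always has exactly n - 1 edges.
For n = 235: edges = 235 - 1 = 234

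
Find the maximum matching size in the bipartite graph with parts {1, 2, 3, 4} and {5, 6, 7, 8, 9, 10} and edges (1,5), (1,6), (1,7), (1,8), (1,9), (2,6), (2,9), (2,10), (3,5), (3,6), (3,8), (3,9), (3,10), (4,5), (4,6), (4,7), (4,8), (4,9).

Step 1: List the neighbors of each left vertex:
  1: 5, 6, 7, 8, 9
  2: 6, 9, 10
  3: 5, 6, 8, 9, 10
  4: 5, 6, 7, 8, 9

Step 2: Greedily match left vertices, then look for augmenting paths:
  Match 1 -- 5
  Match 2 -- 6
  Match 3 -- 8
  Match 4 -- 7
  No augmenting path remains.

Step 3: Verify this is maximum:
  Matching size 4 = min(|L|, |R|) = min(4, 6), which is an upper bound, so this matching is maximum.

Maximum matching: {(1,5), (2,6), (3,8), (4,7)}
Size: 4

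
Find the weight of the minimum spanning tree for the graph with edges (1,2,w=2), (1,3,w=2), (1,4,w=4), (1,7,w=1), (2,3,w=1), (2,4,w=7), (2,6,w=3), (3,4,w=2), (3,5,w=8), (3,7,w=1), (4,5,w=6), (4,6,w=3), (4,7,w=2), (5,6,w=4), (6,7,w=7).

Apply Kruskal's algorithm (sort edges by weight, add if no cycle):

Sorted edges by weight:
  (1,7) w=1
  (2,3) w=1
  (3,7) w=1
  (1,3) w=2
  (1,2) w=2
  (3,4) w=2
  (4,7) w=2
  (2,6) w=3
  (4,6) w=3
  (1,4) w=4
  (5,6) w=4
  (4,5) w=6
  (2,4) w=7
  (6,7) w=7
  (3,5) w=8

Add edge (1,7) w=1 -- no cycle. Running total: 1
Add edge (2,3) w=1 -- no cycle. Running total: 2
Add edge (3,7) w=1 -- no cycle. Running total: 3
Skip edge (1,3) w=2 -- would create cycle
Skip edge (1,2) w=2 -- would create cycle
Add edge (3,4) w=2 -- no cycle. Running total: 5
Skip edge (4,7) w=2 -- would create cycle
Add edge (2,6) w=3 -- no cycle. Running total: 8
Skip edge (4,6) w=3 -- would create cycle
Skip edge (1,4) w=4 -- would create cycle
Add edge (5,6) w=4 -- no cycle. Running total: 12

MST edges: (1,7,w=1), (2,3,w=1), (3,7,w=1), (3,4,w=2), (2,6,w=3), (5,6,w=4)
Total MST weight: 1 + 1 + 1 + 2 + 3 + 4 = 12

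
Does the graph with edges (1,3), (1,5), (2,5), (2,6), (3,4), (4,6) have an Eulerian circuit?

Step 1: Find the degree of each vertex:
  deg(1) = 2
  deg(2) = 2
  deg(3) = 2
  deg(4) = 2
  deg(5) = 2
  deg(6) = 2

Step 2: Count vertices with odd degree:
  All vertices have even degree (0 odd-degree vertices)

Step 3: Apply Euler's theorem:
  - Eulerian circuit exists iff graph is connected and all vertices have even degree
  - Eulerian path exists iff graph is connected and has 0 or 2 odd-degree vertices

Graph is connected with 0 odd-degree vertices.
Both Eulerian circuit and Eulerian path exist.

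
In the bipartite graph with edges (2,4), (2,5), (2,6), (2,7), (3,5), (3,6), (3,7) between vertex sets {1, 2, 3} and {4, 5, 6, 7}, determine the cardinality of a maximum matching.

Step 1: List the neighbors of each left vertex:
  1: (none)
  2: 4, 5, 6, 7
  3: 5, 6, 7

Step 2: Greedily match left vertices, then look for augmenting paths:
  Match 2 -- 4
  Match 3 -- 5
  No augmenting path remains.

Step 3: Verify this is maximum:
  Matching has size 2. The vertex set {2, 3} covers every edge and has size 2; any matching has at most one edge per cover vertex, so 2 is maximum (König's theorem).

Maximum matching: {(2,4), (3,5)}
Size: 2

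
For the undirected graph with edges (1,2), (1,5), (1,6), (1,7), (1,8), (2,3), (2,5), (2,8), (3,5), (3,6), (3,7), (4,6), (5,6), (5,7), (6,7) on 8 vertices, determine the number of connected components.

Step 1: Build adjacency list from edges:
  1: 2, 5, 6, 7, 8
  2: 1, 3, 5, 8
  3: 2, 5, 6, 7
  4: 6
  5: 1, 2, 3, 6, 7
  6: 1, 3, 4, 5, 7
  7: 1, 3, 5, 6
  8: 1, 2

Step 2: Run BFS/DFS from vertex 1:
  Visited: {1, 2, 5, 6, 7, 8, 3, 4}
  Reached 8 of 8 vertices

Step 3: All 8 vertices reached from vertex 1, so the graph is connected.
Number of connected components: 1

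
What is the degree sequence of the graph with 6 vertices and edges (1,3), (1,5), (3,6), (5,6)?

Step 1: Count edges incident to each vertex:
  deg(1) = 2 (neighbors: 3, 5)
  deg(2) = 0 (neighbors: none)
  deg(3) = 2 (neighbors: 1, 6)
  deg(4) = 0 (neighbors: none)
  deg(5) = 2 (neighbors: 1, 6)
  deg(6) = 2 (neighbors: 3, 5)

Step 2: Sort degrees in non-increasing order:
  Degrees: [2, 0, 2, 0, 2, 2] -> sorted: [2, 2, 2, 2, 0, 0]

Degree sequence: [2, 2, 2, 2, 0, 0]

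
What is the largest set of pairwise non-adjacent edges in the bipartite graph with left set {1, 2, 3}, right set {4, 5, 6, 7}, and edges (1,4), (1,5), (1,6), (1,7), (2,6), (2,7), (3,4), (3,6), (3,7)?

Step 1: List the neighbors of each left vertex:
  1: 4, 5, 6, 7
  2: 6, 7
  3: 4, 6, 7

Step 2: Greedily match left vertices, then look for augmenting paths:
  Match 1 -- 4
  Match 2 -- 6
  Match 3 -- 7
  No augmenting path remains.

Step 3: Verify this is maximum:
  Matching size 3 = min(|L|, |R|) = min(3, 4), which is an upper bound, so this matching is maximum.

Maximum matching: {(1,4), (2,6), (3,7)}
Size: 3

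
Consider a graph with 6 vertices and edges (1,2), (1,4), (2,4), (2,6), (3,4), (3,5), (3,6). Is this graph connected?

Step 1: Build adjacency list from edges:
  1: 2, 4
  2: 1, 4, 6
  3: 4, 5, 6
  4: 1, 2, 3
  5: 3
  6: 2, 3

Step 2: Run BFS/DFS from vertex 1:
  Visited: {1, 2, 4, 6, 3, 5}
  Reached 6 of 6 vertices

Step 3: All 6 vertices reached from vertex 1, so the graph is connected.
Answer: Yes, the graph is connected.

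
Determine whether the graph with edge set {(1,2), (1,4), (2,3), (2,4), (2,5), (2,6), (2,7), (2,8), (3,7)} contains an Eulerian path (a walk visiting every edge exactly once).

Step 1: Find the degree of each vertex:
  deg(1) = 2
  deg(2) = 7
  deg(3) = 2
  deg(4) = 2
  deg(5) = 1
  deg(6) = 1
  deg(7) = 2
  deg(8) = 1

Step 2: Count vertices with odd degree:
  Odd-degree vertices: 2, 5, 6, 8 (4 total)

Step 3: Apply Euler's theorem:
  - Eulerian circuit exists iff graph is connected and all vertices have even degree
  - Eulerian path exists iff graph is connected and has 0 or 2 odd-degree vertices

Graph has 4 odd-degree vertices (need 0 or 2).
Neither Eulerian path nor Eulerian circuit exists.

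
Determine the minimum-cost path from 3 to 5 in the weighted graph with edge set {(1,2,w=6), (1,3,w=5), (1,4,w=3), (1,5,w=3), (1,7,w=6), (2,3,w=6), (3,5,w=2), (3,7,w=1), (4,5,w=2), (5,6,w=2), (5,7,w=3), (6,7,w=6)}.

Step 1: Build adjacency list with weights:
  1: 2(w=6), 3(w=5), 4(w=3), 5(w=3), 7(w=6)
  2: 1(w=6), 3(w=6)
  3: 1(w=5), 2(w=6), 5(w=2), 7(w=1)
  4: 1(w=3), 5(w=2)
  5: 1(w=3), 3(w=2), 4(w=2), 6(w=2), 7(w=3)
  6: 5(w=2), 7(w=6)
  7: 1(w=6), 3(w=1), 5(w=3), 6(w=6)

Step 2: Apply Dijkstra's algorithm from vertex 3:
  Visit vertex 3 (distance=0)
    Update dist[1] = 5
    Update dist[2] = 6
    Update dist[5] = 2
    Update dist[7] = 1
  Visit vertex 7 (distance=1)
    Update dist[6] = 7
  Visit vertex 5 (distance=2)
    Update dist[4] = 4
    Update dist[6] = 4

Step 3: Shortest path: 3 -> 5
Total weight: 2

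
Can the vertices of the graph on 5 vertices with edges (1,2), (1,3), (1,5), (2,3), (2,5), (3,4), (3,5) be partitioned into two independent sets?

Step 1: Attempt 2-coloring using BFS:
  Start at vertex 1, assign color 0
  Color vertex 2 with color 1 (neighbor of 1)
  Color vertex 3 with color 1 (neighbor of 1)
  Color vertex 5 with color 1 (neighbor of 1)

Step 2: Conflict found! Vertices 2 and 3 are adjacent but have the same color.
This means the graph contains an odd cycle.

The graph is NOT bipartite.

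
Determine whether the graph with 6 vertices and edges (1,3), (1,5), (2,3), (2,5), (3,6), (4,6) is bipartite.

Step 1: Attempt 2-coloring using BFS:
  Start at vertex 1, assign color 0
  Color vertex 3 with color 1 (neighbor of 1)
  Color vertex 5 with color 1 (neighbor of 1)
  Color vertex 2 with color 0 (neighbor of 3)
  Color vertex 6 with color 0 (neighbor of 3)
  Color vertex 4 with color 1 (neighbor of 6)

Step 2: 2-coloring succeeded. No conflicts found.
  Set A (color 0): {1, 2, 6}
  Set B (color 1): {3, 4, 5}

The graph is bipartite with partition {1, 2, 6}, {3, 4, 5}.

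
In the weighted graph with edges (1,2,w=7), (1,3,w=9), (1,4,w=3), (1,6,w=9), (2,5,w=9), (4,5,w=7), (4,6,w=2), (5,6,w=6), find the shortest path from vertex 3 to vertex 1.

Step 1: Build adjacency list with weights:
  1: 2(w=7), 3(w=9), 4(w=3), 6(w=9)
  2: 1(w=7), 5(w=9)
  3: 1(w=9)
  4: 1(w=3), 5(w=7), 6(w=2)
  5: 2(w=9), 4(w=7), 6(w=6)
  6: 1(w=9), 4(w=2), 5(w=6)

Step 2: Apply Dijkstra's algorithm from vertex 3:
  Visit vertex 3 (distance=0)
    Update dist[1] = 9
  Visit vertex 1 (distance=9)
    Update dist[2] = 16
    Update dist[4] = 12
    Update dist[6] = 18

Step 3: Shortest path: 3 -> 1
Total weight: 9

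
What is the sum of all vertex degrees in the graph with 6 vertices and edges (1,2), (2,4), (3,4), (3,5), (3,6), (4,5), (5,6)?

Step 1: Count edges incident to each vertex:
  deg(1) = 1 (neighbors: 2)
  deg(2) = 2 (neighbors: 1, 4)
  deg(3) = 3 (neighbors: 4, 5, 6)
  deg(4) = 3 (neighbors: 2, 3, 5)
  deg(5) = 3 (neighbors: 3, 4, 6)
  deg(6) = 2 (neighbors: 3, 5)

Step 2: Sum all degrees:
  1 + 2 + 3 + 3 + 3 + 2 = 14

Verification: sum of degrees = 2 * |E| = 2 * 7 = 14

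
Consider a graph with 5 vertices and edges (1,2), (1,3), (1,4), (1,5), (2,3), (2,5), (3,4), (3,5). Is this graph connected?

Step 1: Build adjacency list from edges:
  1: 2, 3, 4, 5
  2: 1, 3, 5
  3: 1, 2, 4, 5
  4: 1, 3
  5: 1, 2, 3

Step 2: Run BFS/DFS from vertex 1:
  Visited: {1, 2, 3, 4, 5}
  Reached 5 of 5 vertices

Step 3: All 5 vertices reached from vertex 1, so the graph is connected.
Answer: Yes, the graph is connected.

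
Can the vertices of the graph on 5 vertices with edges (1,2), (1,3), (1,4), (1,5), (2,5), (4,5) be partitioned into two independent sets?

Step 1: Attempt 2-coloring using BFS:
  Start at vertex 1, assign color 0
  Color vertex 2 with color 1 (neighbor of 1)
  Color vertex 3 with color 1 (neighbor of 1)
  Color vertex 4 with color 1 (neighbor of 1)
  Color vertex 5 with color 1 (neighbor of 1)

Step 2: Conflict found! Vertices 2 and 5 are adjacent but have the same color.
This means the graph contains an odd cycle.

The graph is NOT bipartite.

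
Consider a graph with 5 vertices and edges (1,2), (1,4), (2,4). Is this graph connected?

Step 1: Build adjacency list from edges:
  1: 2, 4
  2: 1, 4
  3: (none)
  4: 1, 2
  5: (none)

Step 2: Run BFS/DFS from vertex 1:
  Visited: {1, 2, 4}
  Reached 3 of 5 vertices

Step 3: Only 3 of 5 vertices reached. Graph is disconnected.
Connected components: {1, 2, 4}, {3}, {5}
Answer: No, the graph is not connected (3 components).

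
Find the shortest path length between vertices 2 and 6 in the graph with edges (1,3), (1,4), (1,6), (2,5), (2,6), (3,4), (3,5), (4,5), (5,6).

Step 1: Build adjacency list:
  1: 3, 4, 6
  2: 5, 6
  3: 1, 4, 5
  4: 1, 3, 5
  5: 2, 3, 4, 6
  6: 1, 2, 5

Step 2: BFS from vertex 2 to find shortest path to 6:
  vertex 5 reached at distance 1
  vertex 6 reached at distance 1

Step 3: Shortest path: 2 -> 6
Path length: 1 edge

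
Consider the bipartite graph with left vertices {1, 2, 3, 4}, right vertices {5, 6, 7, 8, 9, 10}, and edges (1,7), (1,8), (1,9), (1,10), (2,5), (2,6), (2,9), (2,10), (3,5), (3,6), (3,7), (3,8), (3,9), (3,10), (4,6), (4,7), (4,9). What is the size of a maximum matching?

Step 1: List the neighbors of each left vertex:
  1: 7, 8, 9, 10
  2: 5, 6, 9, 10
  3: 5, 6, 7, 8, 9, 10
  4: 6, 7, 9

Step 2: Greedily match left vertices, then look for augmenting paths:
  Match 1 -- 7
  Match 2 -- 5
  Match 3 -- 6
  Match 4 -- 9
  No augmenting path remains.

Step 3: Verify this is maximum:
  Matching size 4 = min(|L|, |R|) = min(4, 6), which is an upper bound, so this matching is maximum.

Maximum matching: {(1,7), (2,5), (3,6), (4,9)}
Size: 4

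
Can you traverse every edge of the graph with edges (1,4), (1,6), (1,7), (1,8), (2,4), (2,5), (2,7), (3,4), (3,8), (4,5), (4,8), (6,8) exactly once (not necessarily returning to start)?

Step 1: Find the degree of each vertex:
  deg(1) = 4
  deg(2) = 3
  deg(3) = 2
  deg(4) = 5
  deg(5) = 2
  deg(6) = 2
  deg(7) = 2
  deg(8) = 4

Step 2: Count vertices with odd degree:
  Odd-degree vertices: 2, 4 (2 total)

Step 3: Apply Euler's theorem:
  - Eulerian circuit exists iff graph is connected and all vertices have even degree
  - Eulerian path exists iff graph is connected and has 0 or 2 odd-degree vertices

Graph is connected with exactly 2 odd-degree vertices (2, 4).
Eulerian path exists (starting and ending at the odd-degree vertices), but no Eulerian circuit.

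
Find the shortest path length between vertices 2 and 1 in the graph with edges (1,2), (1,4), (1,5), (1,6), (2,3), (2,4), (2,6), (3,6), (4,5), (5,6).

Step 1: Build adjacency list:
  1: 2, 4, 5, 6
  2: 1, 3, 4, 6
  3: 2, 6
  4: 1, 2, 5
  5: 1, 4, 6
  6: 1, 2, 3, 5

Step 2: BFS from vertex 2 to find shortest path to 1:
  vertex 1 reached at distance 1

Step 3: Shortest path: 2 -> 1
Path length: 1 edge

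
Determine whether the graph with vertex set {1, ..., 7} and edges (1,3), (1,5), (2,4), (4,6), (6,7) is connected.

Step 1: Build adjacency list from edges:
  1: 3, 5
  2: 4
  3: 1
  4: 2, 6
  5: 1
  6: 4, 7
  7: 6

Step 2: Run BFS/DFS from vertex 1:
  Visited: {1, 3, 5}
  Reached 3 of 7 vertices

Step 3: Only 3 of 7 vertices reached. Graph is disconnected.
Connected components: {1, 3, 5}, {2, 4, 6, 7}
Answer: No, the graph is not connected (2 components).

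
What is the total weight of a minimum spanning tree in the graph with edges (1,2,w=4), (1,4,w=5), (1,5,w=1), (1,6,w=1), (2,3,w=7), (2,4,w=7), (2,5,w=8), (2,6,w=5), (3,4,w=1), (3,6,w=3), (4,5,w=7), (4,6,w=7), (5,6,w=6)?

Apply Kruskal's algorithm (sort edges by weight, add if no cycle):

Sorted edges by weight:
  (1,5) w=1
  (1,6) w=1
  (3,4) w=1
  (3,6) w=3
  (1,2) w=4
  (1,4) w=5
  (2,6) w=5
  (5,6) w=6
  (2,3) w=7
  (2,4) w=7
  (4,5) w=7
  (4,6) w=7
  (2,5) w=8

Add edge (1,5) w=1 -- no cycle. Running total: 1
Add edge (1,6) w=1 -- no cycle. Running total: 2
Add edge (3,4) w=1 -- no cycle. Running total: 3
Add edge (3,6) w=3 -- no cycle. Running total: 6
Add edge (1,2) w=4 -- no cycle. Running total: 10

MST edges: (1,5,w=1), (1,6,w=1), (3,4,w=1), (3,6,w=3), (1,2,w=4)
Total MST weight: 1 + 1 + 1 + 3 + 4 = 10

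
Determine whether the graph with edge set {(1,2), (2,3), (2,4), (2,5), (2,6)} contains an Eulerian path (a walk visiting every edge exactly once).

Step 1: Find the degree of each vertex:
  deg(1) = 1
  deg(2) = 5
  deg(3) = 1
  deg(4) = 1
  deg(5) = 1
  deg(6) = 1

Step 2: Count vertices with odd degree:
  Odd-degree vertices: 1, 2, 3, 4, 5, 6 (6 total)

Step 3: Apply Euler's theorem:
  - Eulerian circuit exists iff graph is connected and all vertices have even degree
  - Eulerian path exists iff graph is connected and has 0 or 2 odd-degree vertices

Graph has 6 odd-degree vertices (need 0 or 2).
Neither Eulerian path nor Eulerian circuit exists.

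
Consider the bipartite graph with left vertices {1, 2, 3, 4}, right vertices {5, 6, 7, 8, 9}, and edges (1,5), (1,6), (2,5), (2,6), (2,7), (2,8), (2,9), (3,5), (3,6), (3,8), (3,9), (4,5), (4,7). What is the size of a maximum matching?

Step 1: List the neighbors of each left vertex:
  1: 5, 6
  2: 5, 6, 7, 8, 9
  3: 5, 6, 8, 9
  4: 5, 7

Step 2: Greedily match left vertices, then look for augmenting paths:
  Match 1 -- 5
  Match 2 -- 6
  Match 3 -- 8
  Match 4 -- 7
  No augmenting path remains.

Step 3: Verify this is maximum:
  Matching size 4 = min(|L|, |R|) = min(4, 5), which is an upper bound, so this matching is maximum.

Maximum matching: {(1,5), (2,6), (3,8), (4,7)}
Size: 4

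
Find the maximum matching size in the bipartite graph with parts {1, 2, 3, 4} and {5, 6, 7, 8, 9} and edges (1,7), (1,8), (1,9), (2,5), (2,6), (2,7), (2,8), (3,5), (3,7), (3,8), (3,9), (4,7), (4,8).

Step 1: List the neighbors of each left vertex:
  1: 7, 8, 9
  2: 5, 6, 7, 8
  3: 5, 7, 8, 9
  4: 7, 8

Step 2: Greedily match left vertices, then look for augmenting paths:
  Match 1 -- 9
  Match 2 -- 5
  Match 3 -- 8
  Match 4 -- 7
  No augmenting path remains.

Step 3: Verify this is maximum:
  Matching size 4 = min(|L|, |R|) = min(4, 5), which is an upper bound, so this matching is maximum.

Maximum matching: {(1,9), (2,5), (3,8), (4,7)}
Size: 4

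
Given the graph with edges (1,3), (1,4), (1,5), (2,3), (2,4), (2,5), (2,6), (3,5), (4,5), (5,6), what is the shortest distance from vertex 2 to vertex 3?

Step 1: Build adjacency list:
  1: 3, 4, 5
  2: 3, 4, 5, 6
  3: 1, 2, 5
  4: 1, 2, 5
  5: 1, 2, 3, 4, 6
  6: 2, 5

Step 2: BFS from vertex 2 to find shortest path to 3:
  vertex 3 reached at distance 1

Step 3: Shortest path: 2 -> 3
Path length: 1 edge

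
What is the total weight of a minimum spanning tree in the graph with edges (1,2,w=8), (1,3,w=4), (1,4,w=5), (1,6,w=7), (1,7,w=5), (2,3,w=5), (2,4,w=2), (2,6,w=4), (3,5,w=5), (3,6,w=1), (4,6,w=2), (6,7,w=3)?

Apply Kruskal's algorithm (sort edges by weight, add if no cycle):

Sorted edges by weight:
  (3,6) w=1
  (2,4) w=2
  (4,6) w=2
  (6,7) w=3
  (1,3) w=4
  (2,6) w=4
  (1,7) w=5
  (1,4) w=5
  (2,3) w=5
  (3,5) w=5
  (1,6) w=7
  (1,2) w=8

Add edge (3,6) w=1 -- no cycle. Running total: 1
Add edge (2,4) w=2 -- no cycle. Running total: 3
Add edge (4,6) w=2 -- no cycle. Running total: 5
Add edge (6,7) w=3 -- no cycle. Running total: 8
Add edge (1,3) w=4 -- no cycle. Running total: 12
Skip edge (2,6) w=4 -- would create cycle
Skip edge (1,7) w=5 -- would create cycle
Skip edge (1,4) w=5 -- would create cycle
Skip edge (2,3) w=5 -- would create cycle
Add edge (3,5) w=5 -- no cycle. Running total: 17

MST edges: (3,6,w=1), (2,4,w=2), (4,6,w=2), (6,7,w=3), (1,3,w=4), (3,5,w=5)
Total MST weight: 1 + 2 + 2 + 3 + 4 + 5 = 17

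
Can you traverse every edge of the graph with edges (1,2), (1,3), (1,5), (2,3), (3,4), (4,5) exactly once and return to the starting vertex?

Step 1: Find the degree of each vertex:
  deg(1) = 3
  deg(2) = 2
  deg(3) = 3
  deg(4) = 2
  deg(5) = 2

Step 2: Count vertices with odd degree:
  Odd-degree vertices: 1, 3 (2 total)

Step 3: Apply Euler's theorem:
  - Eulerian circuit exists iff graph is connected and all vertices have even degree
  - Eulerian path exists iff graph is connected and has 0 or 2 odd-degree vertices

Graph is connected with exactly 2 odd-degree vertices (1, 3).
Eulerian path exists (starting and ending at the odd-degree vertices), but no Eulerian circuit.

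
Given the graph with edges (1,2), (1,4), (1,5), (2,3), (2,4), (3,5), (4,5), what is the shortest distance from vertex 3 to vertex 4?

Step 1: Build adjacency list:
  1: 2, 4, 5
  2: 1, 3, 4
  3: 2, 5
  4: 1, 2, 5
  5: 1, 3, 4

Step 2: BFS from vertex 3 to find shortest path to 4:
  vertex 2 reached at distance 1
  vertex 5 reached at distance 1
  vertex 1 reached at distance 2
  vertex 4 reached at distance 2

Step 3: Shortest path: 3 -> 2 -> 4
Path length: 2 edges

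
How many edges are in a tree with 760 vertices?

A tree on n vertices always has exactly n - 1 edges.
For n = 760: edges = 760 - 1 = 759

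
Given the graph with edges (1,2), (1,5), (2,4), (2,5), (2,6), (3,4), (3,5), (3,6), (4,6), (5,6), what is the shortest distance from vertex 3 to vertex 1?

Step 1: Build adjacency list:
  1: 2, 5
  2: 1, 4, 5, 6
  3: 4, 5, 6
  4: 2, 3, 6
  5: 1, 2, 3, 6
  6: 2, 3, 4, 5

Step 2: BFS from vertex 3 to find shortest path to 1:
  vertex 4 reached at distance 1
  vertex 5 reached at distance 1
  vertex 6 reached at distance 1
  vertex 2 reached at distance 2
  vertex 1 reached at distance 2

Step 3: Shortest path: 3 -> 5 -> 1
Path length: 2 edges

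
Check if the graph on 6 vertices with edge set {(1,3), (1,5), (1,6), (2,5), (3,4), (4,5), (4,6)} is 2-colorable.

Step 1: Attempt 2-coloring using BFS:
  Start at vertex 1, assign color 0
  Color vertex 3 with color 1 (neighbor of 1)
  Color vertex 5 with color 1 (neighbor of 1)
  Color vertex 6 with color 1 (neighbor of 1)
  Color vertex 4 with color 0 (neighbor of 3)
  Color vertex 2 with color 0 (neighbor of 5)

Step 2: 2-coloring succeeded. No conflicts found.
  Set A (color 0): {1, 2, 4}
  Set B (color 1): {3, 5, 6}

The graph is bipartite with partition {1, 2, 4}, {3, 5, 6}.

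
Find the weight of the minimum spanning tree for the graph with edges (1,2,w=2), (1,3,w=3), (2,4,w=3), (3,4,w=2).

Apply Kruskal's algorithm (sort edges by weight, add if no cycle):

Sorted edges by weight:
  (1,2) w=2
  (3,4) w=2
  (1,3) w=3
  (2,4) w=3

Add edge (1,2) w=2 -- no cycle. Running total: 2
Add edge (3,4) w=2 -- no cycle. Running total: 4
Add edge (1,3) w=3 -- no cycle. Running total: 7

MST edges: (1,2,w=2), (3,4,w=2), (1,3,w=3)
Total MST weight: 2 + 2 + 3 = 7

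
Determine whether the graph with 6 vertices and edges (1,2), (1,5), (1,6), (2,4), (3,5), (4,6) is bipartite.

Step 1: Attempt 2-coloring using BFS:
  Start at vertex 1, assign color 0
  Color vertex 2 with color 1 (neighbor of 1)
  Color vertex 5 with color 1 (neighbor of 1)
  Color vertex 6 with color 1 (neighbor of 1)
  Color vertex 4 with color 0 (neighbor of 2)
  Color vertex 3 with color 0 (neighbor of 5)

Step 2: 2-coloring succeeded. No conflicts found.
  Set A (color 0): {1, 3, 4}
  Set B (color 1): {2, 5, 6}

The graph is bipartite with partition {1, 3, 4}, {2, 5, 6}.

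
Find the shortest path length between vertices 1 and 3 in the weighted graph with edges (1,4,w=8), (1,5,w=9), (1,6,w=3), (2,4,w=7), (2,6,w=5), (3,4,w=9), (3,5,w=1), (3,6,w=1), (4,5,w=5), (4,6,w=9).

Step 1: Build adjacency list with weights:
  1: 4(w=8), 5(w=9), 6(w=3)
  2: 4(w=7), 6(w=5)
  3: 4(w=9), 5(w=1), 6(w=1)
  4: 1(w=8), 2(w=7), 3(w=9), 5(w=5), 6(w=9)
  5: 1(w=9), 3(w=1), 4(w=5)
  6: 1(w=3), 2(w=5), 3(w=1), 4(w=9)

Step 2: Apply Dijkstra's algorithm from vertex 1:
  Visit vertex 1 (distance=0)
    Update dist[4] = 8
    Update dist[5] = 9
    Update dist[6] = 3
  Visit vertex 6 (distance=3)
    Update dist[2] = 8
    Update dist[3] = 4
  Visit vertex 3 (distance=4)
    Update dist[5] = 5

Step 3: Shortest path: 1 -> 6 -> 3
Total weight: 3 + 1 = 4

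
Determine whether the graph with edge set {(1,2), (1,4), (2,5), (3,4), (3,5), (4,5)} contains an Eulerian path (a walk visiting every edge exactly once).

Step 1: Find the degree of each vertex:
  deg(1) = 2
  deg(2) = 2
  deg(3) = 2
  deg(4) = 3
  deg(5) = 3

Step 2: Count vertices with odd degree:
  Odd-degree vertices: 4, 5 (2 total)

Step 3: Apply Euler's theorem:
  - Eulerian circuit exists iff graph is connected and all vertices have even degree
  - Eulerian path exists iff graph is connected and has 0 or 2 odd-degree vertices

Graph is connected with exactly 2 odd-degree vertices (4, 5).
Eulerian path exists (starting and ending at the odd-degree vertices), but no Eulerian circuit.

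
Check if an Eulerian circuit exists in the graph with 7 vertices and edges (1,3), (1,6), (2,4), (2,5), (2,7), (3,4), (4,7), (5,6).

Step 1: Find the degree of each vertex:
  deg(1) = 2
  deg(2) = 3
  deg(3) = 2
  deg(4) = 3
  deg(5) = 2
  deg(6) = 2
  deg(7) = 2

Step 2: Count vertices with odd degree:
  Odd-degree vertices: 2, 4 (2 total)

Step 3: Apply Euler's theorem:
  - Eulerian circuit exists iff graph is connected and all vertices have even degree
  - Eulerian path exists iff graph is connected and has 0 or 2 odd-degree vertices

Graph is connected with exactly 2 odd-degree vertices (2, 4).
Eulerian path exists (starting and ending at the odd-degree vertices), but no Eulerian circuit.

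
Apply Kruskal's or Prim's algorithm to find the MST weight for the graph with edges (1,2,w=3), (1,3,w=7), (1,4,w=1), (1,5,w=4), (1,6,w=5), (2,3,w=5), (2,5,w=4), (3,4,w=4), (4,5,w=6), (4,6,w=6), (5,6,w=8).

Apply Kruskal's algorithm (sort edges by weight, add if no cycle):

Sorted edges by weight:
  (1,4) w=1
  (1,2) w=3
  (1,5) w=4
  (2,5) w=4
  (3,4) w=4
  (1,6) w=5
  (2,3) w=5
  (4,6) w=6
  (4,5) w=6
  (1,3) w=7
  (5,6) w=8

Add edge (1,4) w=1 -- no cycle. Running total: 1
Add edge (1,2) w=3 -- no cycle. Running total: 4
Add edge (1,5) w=4 -- no cycle. Running total: 8
Skip edge (2,5) w=4 -- would create cycle
Add edge (3,4) w=4 -- no cycle. Running total: 12
Add edge (1,6) w=5 -- no cycle. Running total: 17

MST edges: (1,4,w=1), (1,2,w=3), (1,5,w=4), (3,4,w=4), (1,6,w=5)
Total MST weight: 1 + 3 + 4 + 4 + 5 = 17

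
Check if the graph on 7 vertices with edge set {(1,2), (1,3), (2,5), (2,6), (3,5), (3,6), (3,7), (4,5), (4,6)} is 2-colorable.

Step 1: Attempt 2-coloring using BFS:
  Start at vertex 1, assign color 0
  Color vertex 2 with color 1 (neighbor of 1)
  Color vertex 3 with color 1 (neighbor of 1)
  Color vertex 5 with color 0 (neighbor of 2)
  Color vertex 6 with color 0 (neighbor of 2)
  Color vertex 7 with color 0 (neighbor of 3)
  Color vertex 4 with color 1 (neighbor of 5)

Step 2: 2-coloring succeeded. No conflicts found.
  Set A (color 0): {1, 5, 6, 7}
  Set B (color 1): {2, 3, 4}

The graph is bipartite with partition {1, 5, 6, 7}, {2, 3, 4}.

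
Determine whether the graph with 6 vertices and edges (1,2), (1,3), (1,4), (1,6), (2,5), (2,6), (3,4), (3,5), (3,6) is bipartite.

Step 1: Attempt 2-coloring using BFS:
  Start at vertex 1, assign color 0
  Color vertex 2 with color 1 (neighbor of 1)
  Color vertex 3 with color 1 (neighbor of 1)
  Color vertex 4 with color 1 (neighbor of 1)
  Color vertex 6 with color 1 (neighbor of 1)
  Color vertex 5 with color 0 (neighbor of 2)

Step 2: Conflict found! Vertices 2 and 6 are adjacent but have the same color.
This means the graph contains an odd cycle.

The graph is NOT bipartite.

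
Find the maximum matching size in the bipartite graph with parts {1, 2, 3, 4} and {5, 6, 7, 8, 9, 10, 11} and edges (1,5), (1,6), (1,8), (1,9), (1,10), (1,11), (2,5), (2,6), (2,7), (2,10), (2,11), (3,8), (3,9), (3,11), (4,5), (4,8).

Step 1: List the neighbors of each left vertex:
  1: 5, 6, 8, 9, 10, 11
  2: 5, 6, 7, 10, 11
  3: 8, 9, 11
  4: 5, 8

Step 2: Greedily match left vertices, then look for augmenting paths:
  Match 1 -- 9
  Match 2 -- 6
  Match 3 -- 8
  Match 4 -- 5
  No augmenting path remains.

Step 3: Verify this is maximum:
  Matching size 4 = min(|L|, |R|) = min(4, 7), which is an upper bound, so this matching is maximum.

Maximum matching: {(1,9), (2,6), (3,8), (4,5)}
Size: 4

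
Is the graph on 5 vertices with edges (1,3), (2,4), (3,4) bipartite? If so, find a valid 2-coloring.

Step 1: Attempt 2-coloring using BFS:
  Start at vertex 1, assign color 0
  Color vertex 3 with color 1 (neighbor of 1)
  Color vertex 4 with color 0 (neighbor of 3)
  Color vertex 2 with color 1 (neighbor of 4)
  Start new component at vertex 5, assign color 0

Step 2: 2-coloring succeeded. No conflicts found.
  Set A (color 0): {1, 4, 5}
  Set B (color 1): {2, 3}

The graph is bipartite with partition {1, 4, 5}, {2, 3}.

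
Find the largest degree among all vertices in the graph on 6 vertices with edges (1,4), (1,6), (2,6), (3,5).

Step 1: Count edges incident to each vertex:
  deg(1) = 2 (neighbors: 4, 6)
  deg(2) = 1 (neighbors: 6)
  deg(3) = 1 (neighbors: 5)
  deg(4) = 1 (neighbors: 1)
  deg(5) = 1 (neighbors: 3)
  deg(6) = 2 (neighbors: 1, 2)

Step 2: Find maximum:
  max(2, 1, 1, 1, 1, 2) = 2 (vertex 1)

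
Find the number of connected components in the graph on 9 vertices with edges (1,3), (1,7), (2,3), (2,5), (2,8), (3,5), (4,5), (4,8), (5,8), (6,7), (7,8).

Step 1: Build adjacency list from edges:
  1: 3, 7
  2: 3, 5, 8
  3: 1, 2, 5
  4: 5, 8
  5: 2, 3, 4, 8
  6: 7
  7: 1, 6, 8
  8: 2, 4, 5, 7
  9: (none)

Step 2: Run BFS/DFS from vertex 1:
  Visited: {1, 3, 7, 2, 5, 6, 8, 4}
  Reached 8 of 9 vertices

Step 3: Only 8 of 9 vertices reached. Graph is disconnected.
Connected components: {1, 2, 3, 4, 5, 6, 7, 8}, {9}
Number of connected components: 2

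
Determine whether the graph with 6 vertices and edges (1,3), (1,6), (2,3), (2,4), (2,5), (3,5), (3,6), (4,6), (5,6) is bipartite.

Step 1: Attempt 2-coloring using BFS:
  Start at vertex 1, assign color 0
  Color vertex 3 with color 1 (neighbor of 1)
  Color vertex 6 with color 1 (neighbor of 1)
  Color vertex 2 with color 0 (neighbor of 3)
  Color vertex 5 with color 0 (neighbor of 3)

Step 2: Conflict found! Vertices 3 and 6 are adjacent but have the same color.
This means the graph contains an odd cycle.

The graph is NOT bipartite.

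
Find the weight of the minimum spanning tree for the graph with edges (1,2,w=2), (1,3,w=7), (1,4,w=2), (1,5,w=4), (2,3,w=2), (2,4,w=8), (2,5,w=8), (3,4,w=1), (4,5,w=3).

Apply Kruskal's algorithm (sort edges by weight, add if no cycle):

Sorted edges by weight:
  (3,4) w=1
  (1,2) w=2
  (1,4) w=2
  (2,3) w=2
  (4,5) w=3
  (1,5) w=4
  (1,3) w=7
  (2,4) w=8
  (2,5) w=8

Add edge (3,4) w=1 -- no cycle. Running total: 1
Add edge (1,2) w=2 -- no cycle. Running total: 3
Add edge (1,4) w=2 -- no cycle. Running total: 5
Skip edge (2,3) w=2 -- would create cycle
Add edge (4,5) w=3 -- no cycle. Running total: 8

MST edges: (3,4,w=1), (1,2,w=2), (1,4,w=2), (4,5,w=3)
Total MST weight: 1 + 2 + 2 + 3 = 8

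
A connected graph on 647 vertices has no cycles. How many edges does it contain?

A tree on n vertices always has exactly n - 1 edges.
For n = 647: edges = 647 - 1 = 646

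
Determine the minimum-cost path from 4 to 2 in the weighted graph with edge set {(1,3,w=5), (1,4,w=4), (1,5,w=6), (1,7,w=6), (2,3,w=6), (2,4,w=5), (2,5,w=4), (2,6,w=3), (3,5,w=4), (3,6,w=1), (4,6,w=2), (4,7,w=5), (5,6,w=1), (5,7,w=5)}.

Step 1: Build adjacency list with weights:
  1: 3(w=5), 4(w=4), 5(w=6), 7(w=6)
  2: 3(w=6), 4(w=5), 5(w=4), 6(w=3)
  3: 1(w=5), 2(w=6), 5(w=4), 6(w=1)
  4: 1(w=4), 2(w=5), 6(w=2), 7(w=5)
  5: 1(w=6), 2(w=4), 3(w=4), 6(w=1), 7(w=5)
  6: 2(w=3), 3(w=1), 4(w=2), 5(w=1)
  7: 1(w=6), 4(w=5), 5(w=5)

Step 2: Apply Dijkstra's algorithm from vertex 4:
  Visit vertex 4 (distance=0)
    Update dist[1] = 4
    Update dist[2] = 5
    Update dist[6] = 2
    Update dist[7] = 5
  Visit vertex 6 (distance=2)
    Update dist[3] = 3
    Update dist[5] = 3
  Visit vertex 3 (distance=3)
  Visit vertex 5 (distance=3)
  Visit vertex 1 (distance=4)
  Visit vertex 2 (distance=5)

Step 3: Shortest path: 4 -> 2
Total weight: 5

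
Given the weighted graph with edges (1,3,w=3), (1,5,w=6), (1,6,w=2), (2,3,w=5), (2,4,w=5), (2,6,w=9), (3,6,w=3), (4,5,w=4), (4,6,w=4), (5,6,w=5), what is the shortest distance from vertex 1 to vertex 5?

Step 1: Build adjacency list with weights:
  1: 3(w=3), 5(w=6), 6(w=2)
  2: 3(w=5), 4(w=5), 6(w=9)
  3: 1(w=3), 2(w=5), 6(w=3)
  4: 2(w=5), 5(w=4), 6(w=4)
  5: 1(w=6), 4(w=4), 6(w=5)
  6: 1(w=2), 2(w=9), 3(w=3), 4(w=4), 5(w=5)

Step 2: Apply Dijkstra's algorithm from vertex 1:
  Visit vertex 1 (distance=0)
    Update dist[3] = 3
    Update dist[5] = 6
    Update dist[6] = 2
  Visit vertex 6 (distance=2)
    Update dist[2] = 11
    Update dist[4] = 6
  Visit vertex 3 (distance=3)
    Update dist[2] = 8
  Visit vertex 4 (distance=6)
  Visit vertex 5 (distance=6)

Step 3: Shortest path: 1 -> 5
Total weight: 6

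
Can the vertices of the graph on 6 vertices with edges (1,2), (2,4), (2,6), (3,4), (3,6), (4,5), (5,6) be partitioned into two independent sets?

Step 1: Attempt 2-coloring using BFS:
  Start at vertex 1, assign color 0
  Color vertex 2 with color 1 (neighbor of 1)
  Color vertex 4 with color 0 (neighbor of 2)
  Color vertex 6 with color 0 (neighbor of 2)
  Color vertex 3 with color 1 (neighbor of 4)
  Color vertex 5 with color 1 (neighbor of 4)

Step 2: 2-coloring succeeded. No conflicts found.
  Set A (color 0): {1, 4, 6}
  Set B (color 1): {2, 3, 5}

The graph is bipartite with partition {1, 4, 6}, {2, 3, 5}.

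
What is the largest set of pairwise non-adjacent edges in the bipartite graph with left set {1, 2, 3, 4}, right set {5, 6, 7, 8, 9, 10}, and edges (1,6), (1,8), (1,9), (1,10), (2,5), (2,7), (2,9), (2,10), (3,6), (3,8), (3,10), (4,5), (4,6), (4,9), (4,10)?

Step 1: List the neighbors of each left vertex:
  1: 6, 8, 9, 10
  2: 5, 7, 9, 10
  3: 6, 8, 10
  4: 5, 6, 9, 10

Step 2: Greedily match left vertices, then look for augmenting paths:
  Match 1 -- 6
  Match 2 -- 5
  Match 3 -- 8
  Match 4 -- 9
  No augmenting path remains.

Step 3: Verify this is maximum:
  Matching size 4 = min(|L|, |R|) = min(4, 6), which is an upper bound, so this matching is maximum.

Maximum matching: {(1,6), (2,5), (3,8), (4,9)}
Size: 4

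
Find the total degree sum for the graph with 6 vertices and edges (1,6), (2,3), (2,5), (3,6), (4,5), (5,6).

Step 1: Count edges incident to each vertex:
  deg(1) = 1 (neighbors: 6)
  deg(2) = 2 (neighbors: 3, 5)
  deg(3) = 2 (neighbors: 2, 6)
  deg(4) = 1 (neighbors: 5)
  deg(5) = 3 (neighbors: 2, 4, 6)
  deg(6) = 3 (neighbors: 1, 3, 5)

Step 2: Sum all degrees:
  1 + 2 + 2 + 1 + 3 + 3 = 12

Verification: sum of degrees = 2 * |E| = 2 * 6 = 12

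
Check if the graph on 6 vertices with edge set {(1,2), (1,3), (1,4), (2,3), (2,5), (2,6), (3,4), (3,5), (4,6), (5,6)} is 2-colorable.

Step 1: Attempt 2-coloring using BFS:
  Start at vertex 1, assign color 0
  Color vertex 2 with color 1 (neighbor of 1)
  Color vertex 3 with color 1 (neighbor of 1)
  Color vertex 4 with color 1 (neighbor of 1)

Step 2: Conflict found! Vertices 2 and 3 are adjacent but have the same color.
This means the graph contains an odd cycle.

The graph is NOT bipartite.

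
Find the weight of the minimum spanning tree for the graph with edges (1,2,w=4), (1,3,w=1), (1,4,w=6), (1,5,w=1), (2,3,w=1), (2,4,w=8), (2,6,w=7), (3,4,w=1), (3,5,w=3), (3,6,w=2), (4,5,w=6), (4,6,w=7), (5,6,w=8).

Apply Kruskal's algorithm (sort edges by weight, add if no cycle):

Sorted edges by weight:
  (1,3) w=1
  (1,5) w=1
  (2,3) w=1
  (3,4) w=1
  (3,6) w=2
  (3,5) w=3
  (1,2) w=4
  (1,4) w=6
  (4,5) w=6
  (2,6) w=7
  (4,6) w=7
  (2,4) w=8
  (5,6) w=8

Add edge (1,3) w=1 -- no cycle. Running total: 1
Add edge (1,5) w=1 -- no cycle. Running total: 2
Add edge (2,3) w=1 -- no cycle. Running total: 3
Add edge (3,4) w=1 -- no cycle. Running total: 4
Add edge (3,6) w=2 -- no cycle. Running total: 6

MST edges: (1,3,w=1), (1,5,w=1), (2,3,w=1), (3,4,w=1), (3,6,w=2)
Total MST weight: 1 + 1 + 1 + 1 + 2 = 6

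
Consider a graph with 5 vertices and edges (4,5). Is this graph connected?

Step 1: Build adjacency list from edges:
  1: (none)
  2: (none)
  3: (none)
  4: 5
  5: 4

Step 2: Run BFS/DFS from vertex 1:
  Visited: {1}
  Reached 1 of 5 vertices

Step 3: Only 1 of 5 vertices reached. Graph is disconnected.
Connected components: {1}, {2}, {3}, {4, 5}
Answer: No, the graph is not connected (4 components).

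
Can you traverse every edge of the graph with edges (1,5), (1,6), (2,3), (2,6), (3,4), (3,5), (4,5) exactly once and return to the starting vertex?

Step 1: Find the degree of each vertex:
  deg(1) = 2
  deg(2) = 2
  deg(3) = 3
  deg(4) = 2
  deg(5) = 3
  deg(6) = 2

Step 2: Count vertices with odd degree:
  Odd-degree vertices: 3, 5 (2 total)

Step 3: Apply Euler's theorem:
  - Eulerian circuit exists iff graph is connected and all vertices have even degree
  - Eulerian path exists iff graph is connected and has 0 or 2 odd-degree vertices

Graph is connected with exactly 2 odd-degree vertices (3, 5).
Eulerian path exists (starting and ending at the odd-degree vertices), but no Eulerian circuit.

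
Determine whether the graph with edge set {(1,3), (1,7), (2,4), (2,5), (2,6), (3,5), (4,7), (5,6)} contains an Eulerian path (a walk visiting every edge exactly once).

Step 1: Find the degree of each vertex:
  deg(1) = 2
  deg(2) = 3
  deg(3) = 2
  deg(4) = 2
  deg(5) = 3
  deg(6) = 2
  deg(7) = 2

Step 2: Count vertices with odd degree:
  Odd-degree vertices: 2, 5 (2 total)

Step 3: Apply Euler's theorem:
  - Eulerian circuit exists iff graph is connected and all vertices have even degree
  - Eulerian path exists iff graph is connected and has 0 or 2 odd-degree vertices

Graph is connected with exactly 2 odd-degree vertices (2, 5).
Eulerian path exists (starting and ending at the odd-degree vertices), but no Eulerian circuit.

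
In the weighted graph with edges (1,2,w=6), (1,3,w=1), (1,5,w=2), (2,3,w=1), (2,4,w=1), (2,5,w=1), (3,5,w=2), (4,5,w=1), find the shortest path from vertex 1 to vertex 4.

Step 1: Build adjacency list with weights:
  1: 2(w=6), 3(w=1), 5(w=2)
  2: 1(w=6), 3(w=1), 4(w=1), 5(w=1)
  3: 1(w=1), 2(w=1), 5(w=2)
  4: 2(w=1), 5(w=1)
  5: 1(w=2), 2(w=1), 3(w=2), 4(w=1)

Step 2: Apply Dijkstra's algorithm from vertex 1:
  Visit vertex 1 (distance=0)
    Update dist[2] = 6
    Update dist[3] = 1
    Update dist[5] = 2
  Visit vertex 3 (distance=1)
    Update dist[2] = 2
  Visit vertex 2 (distance=2)
    Update dist[4] = 3
  Visit vertex 5 (distance=2)
  Visit vertex 4 (distance=3)

Step 3: Shortest path: 1 -> 5 -> 4
Total weight: 2 + 1 = 3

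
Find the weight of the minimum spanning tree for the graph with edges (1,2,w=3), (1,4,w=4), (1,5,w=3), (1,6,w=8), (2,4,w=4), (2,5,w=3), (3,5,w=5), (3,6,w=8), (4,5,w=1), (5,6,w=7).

Apply Kruskal's algorithm (sort edges by weight, add if no cycle):

Sorted edges by weight:
  (4,5) w=1
  (1,2) w=3
  (1,5) w=3
  (2,5) w=3
  (1,4) w=4
  (2,4) w=4
  (3,5) w=5
  (5,6) w=7
  (1,6) w=8
  (3,6) w=8

Add edge (4,5) w=1 -- no cycle. Running total: 1
Add edge (1,2) w=3 -- no cycle. Running total: 4
Add edge (1,5) w=3 -- no cycle. Running total: 7
Skip edge (2,5) w=3 -- would create cycle
Skip edge (1,4) w=4 -- would create cycle
Skip edge (2,4) w=4 -- would create cycle
Add edge (3,5) w=5 -- no cycle. Running total: 12
Add edge (5,6) w=7 -- no cycle. Running total: 19

MST edges: (4,5,w=1), (1,2,w=3), (1,5,w=3), (3,5,w=5), (5,6,w=7)
Total MST weight: 1 + 3 + 3 + 5 + 7 = 19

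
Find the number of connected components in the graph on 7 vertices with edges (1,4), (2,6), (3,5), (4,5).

Step 1: Build adjacency list from edges:
  1: 4
  2: 6
  3: 5
  4: 1, 5
  5: 3, 4
  6: 2
  7: (none)

Step 2: Run BFS/DFS from vertex 1:
  Visited: {1, 4, 5, 3}
  Reached 4 of 7 vertices

Step 3: Only 4 of 7 vertices reached. Graph is disconnected.
Connected components: {1, 3, 4, 5}, {2, 6}, {7}
Number of connected components: 3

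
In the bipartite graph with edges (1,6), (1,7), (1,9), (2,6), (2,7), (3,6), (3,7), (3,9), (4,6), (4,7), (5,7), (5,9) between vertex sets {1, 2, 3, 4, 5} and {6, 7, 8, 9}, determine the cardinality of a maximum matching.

Step 1: List the neighbors of each left vertex:
  1: 6, 7, 9
  2: 6, 7
  3: 6, 7, 9
  4: 6, 7
  5: 7, 9

Step 2: Greedily match left vertices, then look for augmenting paths:
  Match 1 -- 6
  Match 2 -- 7
  Match 3 -- 9
  No augmenting path remains.

Step 3: Verify this is maximum:
  Matching has size 3. The vertex set {6, 7, 9} covers every edge and has size 3; any matching has at most one edge per cover vertex, so 3 is maximum (König's theorem).

Maximum matching: {(1,6), (2,7), (3,9)}
Size: 3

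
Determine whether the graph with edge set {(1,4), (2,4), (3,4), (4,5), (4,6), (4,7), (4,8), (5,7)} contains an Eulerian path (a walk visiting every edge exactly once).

Step 1: Find the degree of each vertex:
  deg(1) = 1
  deg(2) = 1
  deg(3) = 1
  deg(4) = 7
  deg(5) = 2
  deg(6) = 1
  deg(7) = 2
  deg(8) = 1

Step 2: Count vertices with odd degree:
  Odd-degree vertices: 1, 2, 3, 4, 6, 8 (6 total)

Step 3: Apply Euler's theorem:
  - Eulerian circuit exists iff graph is connected and all vertices have even degree
  - Eulerian path exists iff graph is connected and has 0 or 2 odd-degree vertices

Graph has 6 odd-degree vertices (need 0 or 2).
Neither Eulerian path nor Eulerian circuit exists.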